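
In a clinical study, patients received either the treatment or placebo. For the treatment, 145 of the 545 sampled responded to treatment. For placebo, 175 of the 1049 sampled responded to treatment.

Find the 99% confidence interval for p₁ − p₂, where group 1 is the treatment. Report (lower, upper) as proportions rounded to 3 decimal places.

Sample proportions: 145/545 = 0.2661, 175/1049 = 0.1668.
Each SE is √(p̂(1−p̂)/n): √(0.2661·0.7339/545) = 0.01893 and √(0.1668·0.8332/1049) = 0.01151.
SE(p̂₁ − p̂₂) = √(SE₁² + SE₂²) = √(0.0003583449 + 0.0001324801) = 0.02215, since the two samples are independent.
At 99% confidence z* = 2.576; margin = 2.576 × 0.02215 = 0.05706.
The difference is 0.2661 − 0.1668 = 0.0993, so the interval is 0.0993 ± 0.05706 = (0.042, 0.156).

(0.042, 0.156)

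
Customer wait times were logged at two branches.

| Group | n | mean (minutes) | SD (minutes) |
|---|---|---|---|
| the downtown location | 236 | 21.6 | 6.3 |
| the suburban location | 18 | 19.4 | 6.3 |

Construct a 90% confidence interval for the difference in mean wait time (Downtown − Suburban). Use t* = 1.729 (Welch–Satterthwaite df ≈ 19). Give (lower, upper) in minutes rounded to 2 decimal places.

SE₁ = s₁/√n₁ = 6.3/√236 = 0.4101; SE₂ = 6.3/√18 = 1.4849.
Independent samples, unequal variances: SE_diff = √(SE₁² + SE₂²) = √(0.16818201 + 2.20492801) = 1.5405.
t* = 1.729, so margin of error = 1.729 × 1.5405 = 2.6635.
Difference in means = 21.6 − 19.4 = 2.2000.
2.2000 ± 2.6635 → (-0.46, 4.86).

(-0.46, 4.86)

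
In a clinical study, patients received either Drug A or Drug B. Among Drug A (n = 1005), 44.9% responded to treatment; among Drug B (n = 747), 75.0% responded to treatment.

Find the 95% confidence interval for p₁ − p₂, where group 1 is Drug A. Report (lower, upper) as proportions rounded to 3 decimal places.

(-0.345, -0.257)

Each SE is √(p̂(1−p̂)/n): √(0.4490·0.5510/1005) = 0.01569 and √(0.7500·0.2500/747) = 0.01584.
SE(p̂₁ − p̂₂) = √(SE₁² + SE₂²) = √(0.0002461761 + 0.0002509056) = 0.02230, since the two samples are independent.
At 95% confidence z* = 1.960; margin = 1.960 × 0.02230 = 0.04371.
The difference is 0.4490 − 0.7500 = -0.3010, so the interval is -0.3010 ± 0.04371 = (-0.345, -0.257).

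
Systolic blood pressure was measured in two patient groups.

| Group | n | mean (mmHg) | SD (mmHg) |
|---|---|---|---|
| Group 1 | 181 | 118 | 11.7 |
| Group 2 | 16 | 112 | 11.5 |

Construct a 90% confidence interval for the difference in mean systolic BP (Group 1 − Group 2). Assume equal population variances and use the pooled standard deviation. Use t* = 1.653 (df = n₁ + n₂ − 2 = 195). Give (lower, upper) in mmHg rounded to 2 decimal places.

Pooled variance s_p² = [180·11.7² + 15·11.5²] / (181+16−2) = 136.5331, so s_p = 11.6847.
SE_diff = s_p·√(1/n₁ + 1/n₂) = 11.6847·√(1/181 + 1/16) = 3.0476.
t* = 1.653; margin = 1.653 × 3.0476 = 5.0377.
Difference = 118 − 112 = 6.0000.
6.0000 ± 5.0377 → (0.96, 11.04).

(0.96, 11.04)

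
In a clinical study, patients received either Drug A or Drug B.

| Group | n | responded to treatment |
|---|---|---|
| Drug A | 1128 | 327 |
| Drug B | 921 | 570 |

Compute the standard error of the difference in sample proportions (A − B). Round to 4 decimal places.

Sample proportions: 327/1128 = 0.2899, 570/921 = 0.6189.
Each SE is √(p̂(1−p̂)/n): √(0.2899·0.7101/1128) = 0.01351 and √(0.6189·0.3811/921) = 0.01600.
SE(p̂₁ − p̂₂) = √(SE₁² + SE₂²) = √(0.0001825201 + 0.000256) = 0.02094, since the two samples are independent.

0.0209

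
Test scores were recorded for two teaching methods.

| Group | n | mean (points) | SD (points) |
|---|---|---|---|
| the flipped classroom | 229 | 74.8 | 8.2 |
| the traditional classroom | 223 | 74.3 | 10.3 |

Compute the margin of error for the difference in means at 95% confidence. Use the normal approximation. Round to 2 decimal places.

1.72

SE₁ = s₁/√n₁ = 8.2/√229 = 0.5419; SE₂ = 10.3/√223 = 0.6897.
Independent samples, unequal variances: SE_diff = √(SE₁² + SE₂²) = √(0.29365561 + 0.47568609) = 0.8771.
z* = 1.960, so margin of error = 1.960 × 0.8771 = 1.7191.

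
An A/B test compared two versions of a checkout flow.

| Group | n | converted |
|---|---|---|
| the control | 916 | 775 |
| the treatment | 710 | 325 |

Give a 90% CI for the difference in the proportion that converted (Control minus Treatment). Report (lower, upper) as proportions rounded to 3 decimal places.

p̂₁ = 775/916 = 0.8461 and p̂₂ = 325/710 = 0.4577.
SE₁ = √(p̂₁(1−p̂₁)/n₁) = √(0.8461·0.1539/916) = 0.01192; SE₂ = √(0.4577·0.5423/710) = 0.01870.
Independent samples: SE of the difference = √(SE₁² + SE₂²) = √(0.0001420864 + 0.00034969) = 0.02218.
z* for 90% confidence is 1.645, so the margin of error is 1.645 × 0.02218 = 0.03649.
Point estimate p̂₁ − p̂₂ = 0.8461 − 0.4577 = 0.3884.
0.3884 ± 0.03649 → (0.352, 0.425).

(0.352, 0.425)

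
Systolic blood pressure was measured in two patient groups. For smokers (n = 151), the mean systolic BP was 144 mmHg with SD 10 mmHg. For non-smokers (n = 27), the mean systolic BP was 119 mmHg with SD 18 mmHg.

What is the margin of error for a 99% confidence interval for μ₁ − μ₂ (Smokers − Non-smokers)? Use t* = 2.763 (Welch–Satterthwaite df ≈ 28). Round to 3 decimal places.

9.832

Standard errors of each mean: 10/√151 = 0.8138 and 18/√27 = 3.4641.
SE(x̄₁ − x̄₂) = √(0.8138² + 3.4641²) = 3.5584 for independent samples with unequal variances.
With t* = 2.763, the margin is 2.763 × 3.5584 = 9.8319.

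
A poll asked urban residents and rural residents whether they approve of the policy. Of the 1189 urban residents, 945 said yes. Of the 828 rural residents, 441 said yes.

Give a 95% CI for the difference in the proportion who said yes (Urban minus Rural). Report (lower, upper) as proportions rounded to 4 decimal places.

p̂₁ = 945/1189 = 0.7948 and p̂₂ = 441/828 = 0.5326.
SE₁ = √(p̂₁(1−p̂₁)/n₁) = √(0.7948·0.2052/1189) = 0.01171; SE₂ = √(0.5326·0.4674/828) = 0.01734.
Independent samples: SE of the difference = √(SE₁² + SE₂²) = √(0.0001371241 + 0.0003006756) = 0.02092.
z* for 95% confidence is 1.960, so the margin of error is 1.960 × 0.02092 = 0.04100.
Point estimate p̂₁ − p̂₂ = 0.7948 − 0.5326 = 0.2622.
0.2622 ± 0.04100 → (0.2212, 0.3032).

(0.2212, 0.3032)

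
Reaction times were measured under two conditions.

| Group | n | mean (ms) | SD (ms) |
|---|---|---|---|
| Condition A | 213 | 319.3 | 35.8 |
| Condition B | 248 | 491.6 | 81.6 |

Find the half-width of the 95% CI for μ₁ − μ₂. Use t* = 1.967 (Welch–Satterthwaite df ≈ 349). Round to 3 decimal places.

SE₁ = s₁/√n₁ = 35.8/√213 = 2.4530; SE₂ = 81.6/√248 = 5.1816.
Independent samples, unequal variances: SE_diff = √(SE₁² + SE₂²) = √(6.017209 + 26.84897856) = 5.7329.
t* = 1.967, so margin of error = 1.967 × 5.7329 = 11.2766.

11.277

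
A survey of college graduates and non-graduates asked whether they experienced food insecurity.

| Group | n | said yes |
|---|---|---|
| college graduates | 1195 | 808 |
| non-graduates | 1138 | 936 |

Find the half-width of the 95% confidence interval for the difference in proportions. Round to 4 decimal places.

Sample proportions: 808/1195 = 0.6762, 936/1138 = 0.8225.
Each SE is √(p̂(1−p̂)/n): √(0.6762·0.3238/1195) = 0.01354 and √(0.8225·0.1775/1138) = 0.01133.
SE(p̂₁ − p̂₂) = √(SE₁² + SE₂²) = √(0.0001833316 + 0.0001283689) = 0.01766, since the two samples are independent.
At 95% confidence z* = 1.960; margin = 1.960 × 0.01766 = 0.03461.

0.0346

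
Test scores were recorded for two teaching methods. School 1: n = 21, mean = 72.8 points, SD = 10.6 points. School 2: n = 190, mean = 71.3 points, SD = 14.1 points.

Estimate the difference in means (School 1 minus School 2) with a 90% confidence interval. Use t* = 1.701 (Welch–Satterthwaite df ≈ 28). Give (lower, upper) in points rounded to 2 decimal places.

(-2.80, 5.80)

Per-group SEs: s₁/√n₁ = 10.6/√21 = 2.3131, s₂/√n₂ = 14.1/√190 = 1.0229.
Unpooled SE of the difference: √(5.35043161 + 1.04632441) = 2.5292.
Margin of error = t* · SE = 1.701 × 2.5292 = 4.3022.
x̄₁ − x̄₂ = 72.8 − 71.3 = 1.5000.
CI: 1.5000 ± 4.3022 = (-2.80, 5.80).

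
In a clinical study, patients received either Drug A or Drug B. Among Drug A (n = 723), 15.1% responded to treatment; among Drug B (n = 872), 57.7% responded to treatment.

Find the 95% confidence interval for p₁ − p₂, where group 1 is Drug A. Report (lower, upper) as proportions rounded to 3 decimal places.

(-0.468, -0.384)

Each SE is √(p̂(1−p̂)/n): √(0.1510·0.8490/723) = 0.01332 and √(0.5770·0.4230/872) = 0.01673.
SE(p̂₁ − p̂₂) = √(SE₁² + SE₂²) = √(0.0001774224 + 0.0002798929) = 0.02138, since the two samples are independent.
At 95% confidence z* = 1.960; margin = 1.960 × 0.02138 = 0.04190.
The difference is 0.1510 − 0.5770 = -0.4260, so the interval is -0.4260 ± 0.04190 = (-0.468, -0.384).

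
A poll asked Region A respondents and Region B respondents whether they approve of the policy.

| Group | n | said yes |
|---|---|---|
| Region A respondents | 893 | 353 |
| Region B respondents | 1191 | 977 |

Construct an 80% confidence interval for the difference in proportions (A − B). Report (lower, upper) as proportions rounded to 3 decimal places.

Sample proportions: 353/893 = 0.3953, 977/1191 = 0.8203.
Each SE is √(p̂(1−p̂)/n): √(0.3953·0.6047/893) = 0.01636 and √(0.8203·0.1797/1191) = 0.01113.
SE(p̂₁ − p̂₂) = √(SE₁² + SE₂²) = √(0.0002676496 + 0.0001238769) = 0.01979, since the two samples are independent.
At 80% confidence z* = 1.282; margin = 1.282 × 0.01979 = 0.02537.
The difference is 0.3953 − 0.8203 = -0.4250, so the interval is -0.4250 ± 0.02537 = (-0.450, -0.400).

(-0.450, -0.400)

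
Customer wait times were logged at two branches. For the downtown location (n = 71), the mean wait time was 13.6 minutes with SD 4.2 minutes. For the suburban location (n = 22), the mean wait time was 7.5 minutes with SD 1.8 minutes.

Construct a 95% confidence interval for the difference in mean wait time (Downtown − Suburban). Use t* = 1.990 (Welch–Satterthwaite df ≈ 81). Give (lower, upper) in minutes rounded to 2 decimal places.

SE₁ = s₁/√n₁ = 4.2/√71 = 0.4984; SE₂ = 1.8/√22 = 0.3838.
Independent samples, unequal variances: SE_diff = √(SE₁² + SE₂²) = √(0.24840256 + 0.14730244) = 0.6291.
t* = 1.990, so margin of error = 1.990 × 0.6291 = 1.2519.
Difference in means = 13.6 − 7.5 = 6.1000.
6.1000 ± 1.2519 → (4.85, 7.35).

(4.85, 7.35)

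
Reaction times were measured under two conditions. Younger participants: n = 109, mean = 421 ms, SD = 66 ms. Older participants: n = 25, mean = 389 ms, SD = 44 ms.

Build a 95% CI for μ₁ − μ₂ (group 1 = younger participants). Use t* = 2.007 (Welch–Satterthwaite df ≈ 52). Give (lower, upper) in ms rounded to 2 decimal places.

Standard errors of each mean: 66/√109 = 6.3217 and 44/√25 = 8.8000.
SE(x̄₁ − x̄₂) = √(6.3217² + 8.8000²) = 10.8353 for independent samples with unequal variances.
With t* = 2.007, the margin is 2.007 × 10.8353 = 21.7464.
x̄₁ − x̄₂ = 421 − 389 = 32.0000; the interval is 32.0000 ± 21.7464 = (10.25, 53.75).

(10.25, 53.75)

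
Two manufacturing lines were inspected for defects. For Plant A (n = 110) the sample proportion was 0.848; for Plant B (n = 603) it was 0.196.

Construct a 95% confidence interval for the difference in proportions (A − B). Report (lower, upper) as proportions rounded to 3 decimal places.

(0.578, 0.726)

The two standard errors are √(0.8480×0.1520/110) = 0.03423 and √(0.1960×0.8040/603) = 0.01617.
Because the samples are independent, SE_diff = √(0.03423² + 0.01617²) = 0.03786.
Using z* = 1.960 for 95%, ME = 1.960 × 0.03786 = 0.07421.
p̂₁ − p̂₂ = 0.6520; interval 0.6520 ± 0.07421 gives (0.578, 0.726).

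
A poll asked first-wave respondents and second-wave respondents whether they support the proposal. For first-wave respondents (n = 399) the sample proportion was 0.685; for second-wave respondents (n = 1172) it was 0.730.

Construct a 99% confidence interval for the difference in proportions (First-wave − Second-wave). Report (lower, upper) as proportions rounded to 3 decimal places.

(-0.114, 0.024)

SE₁ = √(p̂₁(1−p̂₁)/n₁) = √(0.6850·0.3150/399) = 0.02325; SE₂ = √(0.7300·0.2700/1172) = 0.01297.
Independent samples: SE of the difference = √(SE₁² + SE₂²) = √(0.0005405625 + 0.0001682209) = 0.02662.
z* for 99% confidence is 2.576, so the margin of error is 2.576 × 0.02662 = 0.06857.
Point estimate p̂₁ − p̂₂ = 0.6850 − 0.7300 = -0.0450.
-0.0450 ± 0.06857 → (-0.114, 0.024).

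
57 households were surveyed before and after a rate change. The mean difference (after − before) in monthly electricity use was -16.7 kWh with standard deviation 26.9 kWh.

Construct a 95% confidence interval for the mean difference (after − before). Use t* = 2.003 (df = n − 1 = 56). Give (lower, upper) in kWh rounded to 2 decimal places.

Paired design: SE = s_d/√n = 26.9/√57 = 3.5630.
t* = 2.003; margin of error = 2.003 × 3.5630 = 7.1367.
-16.7 ± 7.1367 → (-23.84, -9.56).

(-23.84, -9.56)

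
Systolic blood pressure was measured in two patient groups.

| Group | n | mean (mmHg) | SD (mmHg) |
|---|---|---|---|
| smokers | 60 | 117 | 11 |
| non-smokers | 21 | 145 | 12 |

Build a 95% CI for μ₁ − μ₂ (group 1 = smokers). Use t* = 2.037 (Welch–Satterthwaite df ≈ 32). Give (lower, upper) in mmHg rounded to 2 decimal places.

Per-group SEs: s₁/√n₁ = 11/√60 = 1.4201, s₂/√n₂ = 12/√21 = 2.6186.
Unpooled SE of the difference: √(2.01668401 + 6.85706596) = 2.9789.
Margin of error = t* · SE = 2.037 × 2.9789 = 6.0680.
x̄₁ − x̄₂ = 117 − 145 = -28.0000.
CI: -28.0000 ± 6.0680 = (-34.07, -21.93).

(-34.07, -21.93)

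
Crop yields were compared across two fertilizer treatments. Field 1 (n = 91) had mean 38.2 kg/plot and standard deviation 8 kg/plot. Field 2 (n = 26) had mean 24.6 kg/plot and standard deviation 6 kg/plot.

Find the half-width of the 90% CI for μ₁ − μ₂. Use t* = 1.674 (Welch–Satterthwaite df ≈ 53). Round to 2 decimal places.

Per-group SEs: s₁/√n₁ = 8/√91 = 0.8386, s₂/√n₂ = 6/√26 = 1.1767.
Unpooled SE of the difference: √(0.70324996 + 1.38462289) = 1.4449.
Margin of error = t* · SE = 1.674 × 1.4449 = 2.4188.

2.42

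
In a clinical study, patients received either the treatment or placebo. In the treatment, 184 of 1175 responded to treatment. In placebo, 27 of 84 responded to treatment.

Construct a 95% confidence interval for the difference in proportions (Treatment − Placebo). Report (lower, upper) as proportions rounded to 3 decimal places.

(-0.267, -0.063)

First, p̂₁ = 184/1175 = 0.1566; p̂₂ = 27/84 = 0.3214.
The two standard errors are √(0.1566×0.8434/1175) = 0.01060 and √(0.3214×0.6786/84) = 0.05096.
Because the samples are independent, SE_diff = √(0.01060² + 0.05096²) = 0.05205.
Using z* = 1.960 for 95%, ME = 1.960 × 0.05205 = 0.10202.
p̂₁ − p̂₂ = -0.1648; interval -0.1648 ± 0.10202 gives (-0.267, -0.063).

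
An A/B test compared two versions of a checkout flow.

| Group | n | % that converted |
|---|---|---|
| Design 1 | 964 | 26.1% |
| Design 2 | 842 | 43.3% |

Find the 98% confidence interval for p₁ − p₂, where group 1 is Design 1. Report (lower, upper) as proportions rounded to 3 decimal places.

Each SE is √(p̂(1−p̂)/n): √(0.2610·0.7390/964) = 0.01415 and √(0.4330·0.5670/842) = 0.01708.
SE(p̂₁ − p̂₂) = √(SE₁² + SE₂²) = √(0.0002002225 + 0.0002917264) = 0.02218, since the two samples are independent.
At 98% confidence z* = 2.326; margin = 2.326 × 0.02218 = 0.05159.
The difference is 0.2610 − 0.4330 = -0.1720, so the interval is -0.1720 ± 0.05159 = (-0.224, -0.120).

(-0.224, -0.120)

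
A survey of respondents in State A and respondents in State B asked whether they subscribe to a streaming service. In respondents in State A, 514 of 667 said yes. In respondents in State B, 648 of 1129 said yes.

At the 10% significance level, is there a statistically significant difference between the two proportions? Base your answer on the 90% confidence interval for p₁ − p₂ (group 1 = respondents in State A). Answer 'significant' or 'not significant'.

significant

First, p̂₁ = 514/667 = 0.7706; p̂₂ = 648/1129 = 0.5740.
The two standard errors are √(0.7706×0.2294/667) = 0.01628 and √(0.5740×0.4260/1129) = 0.01472.
Because the samples are independent, SE_diff = √(0.01628² + 0.01472²) = 0.02195.
Using z* = 1.645 for 90%, ME = 1.645 × 0.02195 = 0.03611.
p̂₁ − p̂₂ = 0.1966; interval 0.1966 ± 0.03611 gives (0.16049, 0.23271).
The interval (0.16049, 0.23271) does not contain 0, so the difference is significant.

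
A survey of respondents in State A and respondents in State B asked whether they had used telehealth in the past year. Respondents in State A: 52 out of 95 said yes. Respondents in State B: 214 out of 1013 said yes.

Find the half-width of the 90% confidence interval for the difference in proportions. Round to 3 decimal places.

First, p̂₁ = 52/95 = 0.5474; p̂₂ = 214/1013 = 0.2113.
The two standard errors are √(0.5474×0.4526/95) = 0.05107 and √(0.2113×0.7887/1013) = 0.01283.
Because the samples are independent, SE_diff = √(0.05107² + 0.01283²) = 0.05266.
Using z* = 1.645 for 90%, ME = 1.645 × 0.05266 = 0.08663.

0.087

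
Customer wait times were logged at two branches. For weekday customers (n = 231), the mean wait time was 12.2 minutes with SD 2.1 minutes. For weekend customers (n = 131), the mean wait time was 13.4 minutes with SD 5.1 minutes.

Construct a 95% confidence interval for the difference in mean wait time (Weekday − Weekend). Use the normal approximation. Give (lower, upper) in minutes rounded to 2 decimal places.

(-2.11, -0.29)

SE₁ = s₁/√n₁ = 2.1/√231 = 0.1382; SE₂ = 5.1/√131 = 0.4456.
Independent samples, unequal variances: SE_diff = √(SE₁² + SE₂²) = √(0.01909924 + 0.19855936) = 0.4665.
z* = 1.960, so margin of error = 1.960 × 0.4665 = 0.9143.
Difference in means = 12.2 − 13.4 = -1.2000.
-1.2000 ± 0.9143 → (-2.11, -0.29).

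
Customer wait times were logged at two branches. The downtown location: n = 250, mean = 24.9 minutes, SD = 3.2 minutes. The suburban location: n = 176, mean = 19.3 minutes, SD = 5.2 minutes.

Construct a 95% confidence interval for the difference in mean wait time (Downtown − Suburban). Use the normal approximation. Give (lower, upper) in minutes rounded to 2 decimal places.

(4.74, 6.46)

Standard errors of each mean: 3.2/√250 = 0.2024 and 5.2/√176 = 0.3920.
SE(x̄₁ − x̄₂) = √(0.2024² + 0.3920²) = 0.4412 for independent samples with unequal variances.
With z* = 1.960, the margin is 1.960 × 0.4412 = 0.8648.
x̄₁ − x̄₂ = 24.9 − 19.3 = 5.6000; the interval is 5.6000 ± 0.8648 = (4.74, 6.46).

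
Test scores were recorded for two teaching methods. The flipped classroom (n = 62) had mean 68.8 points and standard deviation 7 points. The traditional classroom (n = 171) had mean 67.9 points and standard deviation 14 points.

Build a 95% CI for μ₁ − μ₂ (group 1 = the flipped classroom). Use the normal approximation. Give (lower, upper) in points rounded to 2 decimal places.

Per-group SEs: s₁/√n₁ = 7/√62 = 0.8890, s₂/√n₂ = 14/√171 = 1.0706.
Unpooled SE of the difference: √(0.790321 + 1.14618436) = 1.3916.
Margin of error = z* · SE = 1.960 × 1.3916 = 2.7275.
x̄₁ − x̄₂ = 68.8 − 67.9 = 0.9000.
CI: 0.9000 ± 2.7275 = (-1.83, 3.63).

(-1.83, 3.63)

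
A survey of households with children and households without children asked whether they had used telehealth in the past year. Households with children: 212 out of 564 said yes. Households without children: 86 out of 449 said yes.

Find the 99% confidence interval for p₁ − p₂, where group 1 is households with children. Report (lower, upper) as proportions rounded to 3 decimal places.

First, p̂₁ = 212/564 = 0.3759; p̂₂ = 86/449 = 0.1915.
The two standard errors are √(0.3759×0.6241/564) = 0.02039 and √(0.1915×0.8085/449) = 0.01857.
Because the samples are independent, SE_diff = √(0.02039² + 0.01857²) = 0.02758.
Using z* = 2.576 for 99%, ME = 2.576 × 0.02758 = 0.07105.
p̂₁ − p̂₂ = 0.1844; interval 0.1844 ± 0.07105 gives (0.113, 0.255).

(0.113, 0.255)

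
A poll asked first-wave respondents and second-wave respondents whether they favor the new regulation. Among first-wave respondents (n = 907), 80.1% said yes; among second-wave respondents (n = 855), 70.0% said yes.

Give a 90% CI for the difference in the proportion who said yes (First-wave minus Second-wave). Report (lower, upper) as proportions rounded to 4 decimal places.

The two standard errors are √(0.8010×0.1990/907) = 0.01326 and √(0.7000×0.3000/855) = 0.01567.
Because the samples are independent, SE_diff = √(0.01326² + 0.01567²) = 0.02053.
Using z* = 1.645 for 90%, ME = 1.645 × 0.02053 = 0.03377.
p̂₁ − p̂₂ = 0.1010; interval 0.1010 ± 0.03377 gives (0.0672, 0.1348).

(0.0672, 0.1348)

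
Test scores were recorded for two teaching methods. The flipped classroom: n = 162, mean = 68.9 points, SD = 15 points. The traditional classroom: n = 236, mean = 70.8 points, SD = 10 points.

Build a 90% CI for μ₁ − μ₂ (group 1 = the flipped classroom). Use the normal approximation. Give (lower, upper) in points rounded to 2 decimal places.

(-4.11, 0.31)

SE₁ = s₁/√n₁ = 15/√162 = 1.1785; SE₂ = 10/√236 = 0.6509.
Independent samples, unequal variances: SE_diff = √(SE₁² + SE₂²) = √(1.38886225 + 0.42367081) = 1.3463.
z* = 1.645, so margin of error = 1.645 × 1.3463 = 2.2147.
Difference in means = 68.9 − 70.8 = -1.9000.
-1.9000 ± 2.2147 → (-4.11, 0.31).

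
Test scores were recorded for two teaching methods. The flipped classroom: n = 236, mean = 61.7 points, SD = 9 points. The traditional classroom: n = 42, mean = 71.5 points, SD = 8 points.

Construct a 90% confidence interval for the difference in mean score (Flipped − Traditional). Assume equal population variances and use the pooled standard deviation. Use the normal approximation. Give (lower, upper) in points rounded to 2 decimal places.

Pooled variance s_p² = [235·9² + 41·8²] / (236+42−2) = 78.4746, so s_p = 8.8586.
SE_diff = s_p·√(1/n₁ + 1/n₂) = 8.8586·√(1/236 + 1/42) = 1.4836.
z* = 1.645; margin = 1.645 × 1.4836 = 2.4405.
Difference = 61.7 − 71.5 = -9.8000.
-9.8000 ± 2.4405 → (-12.24, -7.36).

(-12.24, -7.36)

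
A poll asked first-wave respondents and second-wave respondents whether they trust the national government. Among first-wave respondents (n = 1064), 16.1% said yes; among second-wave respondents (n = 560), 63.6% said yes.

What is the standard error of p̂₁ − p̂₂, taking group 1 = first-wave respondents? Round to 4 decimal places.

0.0232

Each SE is √(p̂(1−p̂)/n): √(0.1610·0.8390/1064) = 0.01127 and √(0.6360·0.3640/560) = 0.02033.
SE(p̂₁ − p̂₂) = √(SE₁² + SE₂²) = √(0.0001270129 + 0.0004133089) = 0.02324, since the two samples are independent.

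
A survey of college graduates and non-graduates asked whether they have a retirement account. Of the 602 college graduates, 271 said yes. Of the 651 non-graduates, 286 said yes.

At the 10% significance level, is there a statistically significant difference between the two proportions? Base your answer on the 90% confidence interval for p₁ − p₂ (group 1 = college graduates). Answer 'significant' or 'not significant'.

not significant

Sample proportions: 271/602 = 0.4502, 286/651 = 0.4393.
Each SE is √(p̂(1−p̂)/n): √(0.4502·0.5498/602) = 0.02028 and √(0.4393·0.5607/651) = 0.01945.
SE(p̂₁ − p̂₂) = √(SE₁² + SE₂²) = √(0.0004112784 + 0.0003783025) = 0.02810, since the two samples are independent.
At 90% confidence z* = 1.645; margin = 1.645 × 0.02810 = 0.04622.
The difference is 0.4502 − 0.4393 = 0.0109, so the interval is 0.0109 ± 0.04622 = (-0.03532, 0.05712).
The interval (-0.03532, 0.05712) contains 0, so the difference is not significant.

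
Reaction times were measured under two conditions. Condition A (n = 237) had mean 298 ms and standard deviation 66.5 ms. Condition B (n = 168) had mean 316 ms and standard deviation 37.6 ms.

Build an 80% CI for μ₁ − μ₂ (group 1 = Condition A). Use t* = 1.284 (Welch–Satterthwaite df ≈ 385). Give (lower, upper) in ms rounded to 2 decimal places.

SE₁ = s₁/√n₁ = 66.5/√237 = 4.3196; SE₂ = 37.6/√168 = 2.9009.
Independent samples, unequal variances: SE_diff = √(SE₁² + SE₂²) = √(18.65894416 + 8.41522081) = 5.2033.
t* = 1.284, so margin of error = 1.284 × 5.2033 = 6.6810.
Difference in means = 298 − 316 = -18.0000.
-18.0000 ± 6.6810 → (-24.68, -11.32).

(-24.68, -11.32)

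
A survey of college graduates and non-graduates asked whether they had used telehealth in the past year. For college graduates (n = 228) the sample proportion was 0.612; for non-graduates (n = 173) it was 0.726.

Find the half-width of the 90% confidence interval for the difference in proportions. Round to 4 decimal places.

The two standard errors are √(0.6120×0.3880/228) = 0.03227 and √(0.7260×0.2740/173) = 0.03391.
Because the samples are independent, SE_diff = √(0.03227² + 0.03391²) = 0.04681.
Using z* = 1.645 for 90%, ME = 1.645 × 0.04681 = 0.07700.

0.0770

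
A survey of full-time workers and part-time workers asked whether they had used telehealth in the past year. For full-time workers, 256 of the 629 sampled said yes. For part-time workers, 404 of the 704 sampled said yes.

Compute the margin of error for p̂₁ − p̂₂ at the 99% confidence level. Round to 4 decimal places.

0.0697

First, p̂₁ = 256/629 = 0.4070; p̂₂ = 404/704 = 0.5739.
The two standard errors are √(0.4070×0.5930/629) = 0.01959 and √(0.5739×0.4261/704) = 0.01864.
Because the samples are independent, SE_diff = √(0.01959² + 0.01864²) = 0.02704.
Using z* = 2.576 for 99%, ME = 2.576 × 0.02704 = 0.06966.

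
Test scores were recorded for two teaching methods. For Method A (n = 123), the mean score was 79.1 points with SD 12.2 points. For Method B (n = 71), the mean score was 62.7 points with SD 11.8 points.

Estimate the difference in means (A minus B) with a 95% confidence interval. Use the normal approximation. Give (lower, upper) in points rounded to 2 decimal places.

SE₁ = s₁/√n₁ = 12.2/√123 = 1.1000; SE₂ = 11.8/√71 = 1.4004.
Independent samples, unequal variances: SE_diff = √(SE₁² + SE₂²) = √(1.21 + 1.96112016) = 1.7808.
z* = 1.960, so margin of error = 1.960 × 1.7808 = 3.4904.
Difference in means = 79.1 − 62.7 = 16.4000.
16.4000 ± 3.4904 → (12.91, 19.89).

(12.91, 19.89)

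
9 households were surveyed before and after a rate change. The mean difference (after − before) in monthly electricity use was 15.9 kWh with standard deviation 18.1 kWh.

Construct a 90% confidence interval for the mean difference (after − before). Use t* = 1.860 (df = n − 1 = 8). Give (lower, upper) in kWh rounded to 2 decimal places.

(4.68, 27.12)

This is a matched-pairs design, so SE = s_d/√n = 18.1/√9 = 6.0333.
Margin = 1.860 × 6.0333 = 11.2219; the interval is 15.9 ± 11.2219 = (4.68, 27.12).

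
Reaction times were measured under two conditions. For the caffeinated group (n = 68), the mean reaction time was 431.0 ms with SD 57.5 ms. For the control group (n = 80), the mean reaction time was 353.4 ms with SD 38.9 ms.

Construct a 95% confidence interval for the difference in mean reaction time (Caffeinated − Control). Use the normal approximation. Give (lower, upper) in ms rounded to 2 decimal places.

SE₁ = s₁/√n₁ = 57.5/√68 = 6.9729; SE₂ = 38.9/√80 = 4.3492.
Independent samples, unequal variances: SE_diff = √(SE₁² + SE₂²) = √(48.62133441 + 18.91554064) = 8.2181.
z* = 1.960, so margin of error = 1.960 × 8.2181 = 16.1075.
Difference in means = 431.0 − 353.4 = 77.6000.
77.6000 ± 16.1075 → (61.49, 93.71).

(61.49, 93.71)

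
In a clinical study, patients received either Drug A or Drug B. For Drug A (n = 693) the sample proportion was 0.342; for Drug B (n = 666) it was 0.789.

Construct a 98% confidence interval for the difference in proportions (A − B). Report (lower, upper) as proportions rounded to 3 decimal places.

(-0.503, -0.391)

Each SE is √(p̂(1−p̂)/n): √(0.3420·0.6580/693) = 0.01802 and √(0.7890·0.2110/666) = 0.01581.
SE(p̂₁ − p̂₂) = √(SE₁² + SE₂²) = √(0.0003247204 + 0.0002499561) = 0.02397, since the two samples are independent.
At 98% confidence z* = 2.326; margin = 2.326 × 0.02397 = 0.05575.
The difference is 0.3420 − 0.7890 = -0.4470, so the interval is -0.4470 ± 0.05575 = (-0.503, -0.391).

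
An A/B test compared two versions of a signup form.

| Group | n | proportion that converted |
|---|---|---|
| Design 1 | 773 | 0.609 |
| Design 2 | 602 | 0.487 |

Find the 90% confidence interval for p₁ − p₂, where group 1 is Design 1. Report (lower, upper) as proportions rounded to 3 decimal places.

(0.078, 0.166)

SE₁ = √(p̂₁(1−p̂₁)/n₁) = √(0.6090·0.3910/773) = 0.01755; SE₂ = √(0.4870·0.5130/602) = 0.02037.
Independent samples: SE of the difference = √(SE₁² + SE₂²) = √(0.0003080025 + 0.0004149369) = 0.02689.
z* for 90% confidence is 1.645, so the margin of error is 1.645 × 0.02689 = 0.04423.
Point estimate p̂₁ − p̂₂ = 0.6090 − 0.4870 = 0.1220.
0.1220 ± 0.04423 → (0.078, 0.166).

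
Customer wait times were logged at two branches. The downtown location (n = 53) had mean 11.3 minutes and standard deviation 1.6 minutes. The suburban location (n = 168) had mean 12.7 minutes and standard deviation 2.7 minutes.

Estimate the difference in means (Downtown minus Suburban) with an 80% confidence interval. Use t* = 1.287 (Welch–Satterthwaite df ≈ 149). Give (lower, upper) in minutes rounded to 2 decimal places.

SE₁ = s₁/√n₁ = 1.6/√53 = 0.2198; SE₂ = 2.7/√168 = 0.2083.
Independent samples, unequal variances: SE_diff = √(SE₁² + SE₂²) = √(0.04831204 + 0.04338889) = 0.3028.
t* = 1.287, so margin of error = 1.287 × 0.3028 = 0.3897.
Difference in means = 11.3 − 12.7 = -1.4000.
-1.4000 ± 0.3897 → (-1.79, -1.01).

(-1.79, -1.01)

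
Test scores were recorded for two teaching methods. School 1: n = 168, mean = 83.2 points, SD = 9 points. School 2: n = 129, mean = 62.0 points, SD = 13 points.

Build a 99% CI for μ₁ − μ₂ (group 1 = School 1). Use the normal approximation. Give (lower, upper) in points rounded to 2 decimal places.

SE₁ = s₁/√n₁ = 9/√168 = 0.6944; SE₂ = 13/√129 = 1.1446.
Independent samples, unequal variances: SE_diff = √(SE₁² + SE₂²) = √(0.48219136 + 1.31010916) = 1.3388.
z* = 2.576, so margin of error = 2.576 × 1.3388 = 3.4487.
Difference in means = 83.2 − 62.0 = 21.2000.
21.2000 ± 3.4487 → (17.75, 24.65).

(17.75, 24.65)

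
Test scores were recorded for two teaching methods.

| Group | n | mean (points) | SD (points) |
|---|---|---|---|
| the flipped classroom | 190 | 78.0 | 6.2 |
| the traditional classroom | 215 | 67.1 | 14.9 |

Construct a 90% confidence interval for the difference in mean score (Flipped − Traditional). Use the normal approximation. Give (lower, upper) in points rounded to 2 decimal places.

Per-group SEs: s₁/√n₁ = 6.2/√190 = 0.4498, s₂/√n₂ = 14.9/√215 = 1.0162.
Unpooled SE of the difference: √(0.20232004 + 1.03266244) = 1.1113.
Margin of error = z* · SE = 1.645 × 1.1113 = 1.8281.
x̄₁ − x̄₂ = 78.0 − 67.1 = 10.9000.
CI: 10.9000 ± 1.8281 = (9.07, 12.73).

(9.07, 12.73)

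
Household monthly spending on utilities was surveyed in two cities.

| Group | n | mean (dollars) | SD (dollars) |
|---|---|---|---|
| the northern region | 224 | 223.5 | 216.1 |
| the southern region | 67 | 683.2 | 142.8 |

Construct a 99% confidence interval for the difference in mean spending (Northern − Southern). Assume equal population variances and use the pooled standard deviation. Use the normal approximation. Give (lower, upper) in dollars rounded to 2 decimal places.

(-532.06, -387.34)

s_p = √[((n₁−1)s₁² + (n₂−1)s₂²)/(n₁+n₂−2)] = √[(223·216.1² + 66·142.8²)/289] = 201.7208.
SE = 201.7208·√(1/224 + 1/67) = 28.0890.
With z* = 2.576, margin = 2.576 × 28.0890 = 72.3573.
x̄₁ − x̄₂ = 223.5 − 683.2 = -459.7000; interval -459.7000 ± 72.3573 = (-532.06, -387.34).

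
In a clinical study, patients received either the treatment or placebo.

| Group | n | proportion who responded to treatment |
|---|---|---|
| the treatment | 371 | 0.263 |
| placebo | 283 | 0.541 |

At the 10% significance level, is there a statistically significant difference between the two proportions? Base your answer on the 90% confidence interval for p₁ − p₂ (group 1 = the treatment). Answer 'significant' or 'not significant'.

Each SE is √(p̂(1−p̂)/n): √(0.2630·0.7370/371) = 0.02286 and √(0.5410·0.4590/283) = 0.02962.
SE(p̂₁ − p̂₂) = √(SE₁² + SE₂²) = √(0.0005225796 + 0.0008773444) = 0.03742, since the two samples are independent.
At 90% confidence z* = 1.645; margin = 1.645 × 0.03742 = 0.06156.
The difference is 0.2630 − 0.5410 = -0.2780, so the interval is -0.2780 ± 0.06156 = (-0.33956, -0.21644).
The interval (-0.33956, -0.21644) does not contain 0, so the difference is significant.

significant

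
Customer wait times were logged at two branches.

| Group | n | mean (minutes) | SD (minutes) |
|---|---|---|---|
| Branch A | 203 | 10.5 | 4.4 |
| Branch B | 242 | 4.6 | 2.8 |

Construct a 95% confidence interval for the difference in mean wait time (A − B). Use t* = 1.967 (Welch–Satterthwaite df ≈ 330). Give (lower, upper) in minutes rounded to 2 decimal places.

(5.20, 6.60)

Per-group SEs: s₁/√n₁ = 4.4/√203 = 0.3088, s₂/√n₂ = 2.8/√242 = 0.1800.
Unpooled SE of the difference: √(0.09535744 + 0.0324) = 0.3574.
Margin of error = t* · SE = 1.967 × 0.3574 = 0.7030.
x̄₁ − x̄₂ = 10.5 − 4.6 = 5.9000.
CI: 5.9000 ± 0.7030 = (5.20, 6.60).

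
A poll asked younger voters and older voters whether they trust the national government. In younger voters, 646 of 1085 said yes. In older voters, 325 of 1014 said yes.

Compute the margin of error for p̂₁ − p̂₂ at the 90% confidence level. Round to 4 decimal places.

0.0344

Sample proportions: 646/1085 = 0.5954, 325/1014 = 0.3205.
Each SE is √(p̂(1−p̂)/n): √(0.5954·0.4046/1085) = 0.01490 and √(0.3205·0.6795/1014) = 0.01466.
SE(p̂₁ − p̂₂) = √(SE₁² + SE₂²) = √(0.00022201 + 0.0002149156) = 0.02090, since the two samples are independent.
At 90% confidence z* = 1.645; margin = 1.645 × 0.02090 = 0.03438.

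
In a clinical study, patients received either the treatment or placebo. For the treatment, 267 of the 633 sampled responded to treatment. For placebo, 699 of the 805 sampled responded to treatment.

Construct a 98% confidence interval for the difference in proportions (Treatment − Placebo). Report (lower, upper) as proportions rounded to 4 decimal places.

(-0.4999, -0.3931)

p̂₁ = 267/633 = 0.4218 and p̂₂ = 699/805 = 0.8683.
SE₁ = √(p̂₁(1−p̂₁)/n₁) = √(0.4218·0.5782/633) = 0.01963; SE₂ = √(0.8683·0.1317/805) = 0.01192.
Independent samples: SE of the difference = √(SE₁² + SE₂²) = √(0.0003853369 + 0.0001420864) = 0.02297.
z* for 98% confidence is 2.326, so the margin of error is 2.326 × 0.02297 = 0.05343.
Point estimate p̂₁ − p̂₂ = 0.4218 − 0.8683 = -0.4465.
-0.4465 ± 0.05343 → (-0.4999, -0.3931).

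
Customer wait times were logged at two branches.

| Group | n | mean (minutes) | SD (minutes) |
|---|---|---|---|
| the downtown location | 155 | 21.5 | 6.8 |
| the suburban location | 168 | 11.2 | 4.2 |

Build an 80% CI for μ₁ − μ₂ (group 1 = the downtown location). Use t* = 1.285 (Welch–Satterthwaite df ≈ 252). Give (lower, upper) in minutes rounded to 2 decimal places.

SE₁ = s₁/√n₁ = 6.8/√155 = 0.5462; SE₂ = 4.2/√168 = 0.3240.
Independent samples, unequal variances: SE_diff = √(SE₁² + SE₂²) = √(0.29833444 + 0.104976) = 0.6351.
t* = 1.285, so margin of error = 1.285 × 0.6351 = 0.8161.
Difference in means = 21.5 − 11.2 = 10.3000.
10.3000 ± 0.8161 → (9.48, 11.12).

(9.48, 11.12)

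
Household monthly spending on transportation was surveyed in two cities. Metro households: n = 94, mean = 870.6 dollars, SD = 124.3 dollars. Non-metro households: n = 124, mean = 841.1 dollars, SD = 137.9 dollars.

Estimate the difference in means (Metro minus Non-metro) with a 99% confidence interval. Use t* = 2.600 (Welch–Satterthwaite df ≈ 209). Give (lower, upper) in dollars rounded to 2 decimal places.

(-16.84, 75.84)

SE₁ = s₁/√n₁ = 124.3/√94 = 12.8206; SE₂ = 137.9/√124 = 12.3838.
Independent samples, unequal variances: SE_diff = √(SE₁² + SE₂²) = √(164.36778436 + 153.35850244) = 17.8249.
t* = 2.600, so margin of error = 2.600 × 17.8249 = 46.3447.
Difference in means = 870.6 − 841.1 = 29.5000.
29.5000 ± 46.3447 → (-16.84, 75.84).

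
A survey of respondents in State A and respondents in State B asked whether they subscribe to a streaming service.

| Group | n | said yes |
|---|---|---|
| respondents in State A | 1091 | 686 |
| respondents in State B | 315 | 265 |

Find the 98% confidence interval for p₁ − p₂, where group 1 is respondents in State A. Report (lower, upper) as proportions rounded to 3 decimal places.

(-0.271, -0.154)

p̂₁ = 686/1091 = 0.6288 and p̂₂ = 265/315 = 0.8413.
SE₁ = √(p̂₁(1−p̂₁)/n₁) = √(0.6288·0.3712/1091) = 0.01463; SE₂ = √(0.8413·0.1587/315) = 0.02059.
Independent samples: SE of the difference = √(SE₁² + SE₂²) = √(0.0002140369 + 0.0004239481) = 0.02526.
z* for 98% confidence is 2.326, so the margin of error is 2.326 × 0.02526 = 0.05875.
Point estimate p̂₁ − p̂₂ = 0.6288 − 0.8413 = -0.2125.
-0.2125 ± 0.05875 → (-0.271, -0.154).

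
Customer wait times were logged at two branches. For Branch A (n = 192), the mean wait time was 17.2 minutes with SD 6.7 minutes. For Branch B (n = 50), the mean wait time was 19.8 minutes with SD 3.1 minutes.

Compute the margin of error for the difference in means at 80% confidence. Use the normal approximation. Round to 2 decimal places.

SE₁ = s₁/√n₁ = 6.7/√192 = 0.4835; SE₂ = 3.1/√50 = 0.4384.
Independent samples, unequal variances: SE_diff = √(SE₁² + SE₂²) = √(0.23377225 + 0.19219456) = 0.6527.
z* = 1.282, so margin of error = 1.282 × 0.6527 = 0.8368.

0.84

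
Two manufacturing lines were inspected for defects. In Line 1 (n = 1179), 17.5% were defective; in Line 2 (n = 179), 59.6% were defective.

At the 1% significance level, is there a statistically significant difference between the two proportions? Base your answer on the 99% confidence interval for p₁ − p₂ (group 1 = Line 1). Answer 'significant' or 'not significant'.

Each SE is √(p̂(1−p̂)/n): √(0.1750·0.8250/1179) = 0.01107 and √(0.5960·0.4040/179) = 0.03668.
SE(p̂₁ − p̂₂) = √(SE₁² + SE₂²) = √(0.0001225449 + 0.0013454224) = 0.03831, since the two samples are independent.
At 99% confidence z* = 2.576; margin = 2.576 × 0.03831 = 0.09869.
The difference is 0.1750 − 0.5960 = -0.4210, so the interval is -0.4210 ± 0.09869 = (-0.51969, -0.32231).
The interval (-0.51969, -0.32231) does not contain 0, so the difference is significant.

significant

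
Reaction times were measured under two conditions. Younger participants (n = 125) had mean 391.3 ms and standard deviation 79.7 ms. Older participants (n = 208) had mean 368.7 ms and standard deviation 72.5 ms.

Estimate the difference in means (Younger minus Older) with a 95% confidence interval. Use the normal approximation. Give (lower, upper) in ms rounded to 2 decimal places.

SE₁ = s₁/√n₁ = 79.7/√125 = 7.1286; SE₂ = 72.5/√208 = 5.0270.
Independent samples, unequal variances: SE_diff = √(SE₁² + SE₂²) = √(50.81693796 + 25.270729) = 8.7228.
z* = 1.960, so margin of error = 1.960 × 8.7228 = 17.0967.
Difference in means = 391.3 − 368.7 = 22.6000.
22.6000 ± 17.0967 → (5.50, 39.70).

(5.50, 39.70)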